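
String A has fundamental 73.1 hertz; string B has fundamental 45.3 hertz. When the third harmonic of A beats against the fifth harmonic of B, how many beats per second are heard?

7.2 Hz

Third harmonic of the first: 3·73.1 = 219.3 Hz.
Fifth harmonic of the second: 5·45.3 = 226.5 Hz.
f_beat = |219.3 − 226.5| = 7.2 Hz.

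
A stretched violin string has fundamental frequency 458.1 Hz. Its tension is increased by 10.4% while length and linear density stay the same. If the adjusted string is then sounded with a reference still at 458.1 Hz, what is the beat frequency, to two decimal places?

For a string, f ∝ √T, so the new frequency is 458.1·√1.104 = 481.3321 Hz.
f_beat = |481.3321 − 458.1| = 23.23 Hz.

23.23 Hz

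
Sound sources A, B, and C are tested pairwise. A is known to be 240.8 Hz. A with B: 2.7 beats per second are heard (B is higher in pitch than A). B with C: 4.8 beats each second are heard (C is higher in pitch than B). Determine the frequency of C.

B is above A, so f_B = 240.8 + 2.7 = 243.5 Hz.
C is above B, so f_C = 243.5 + 4.8 = 248.3 Hz.

248.3 Hz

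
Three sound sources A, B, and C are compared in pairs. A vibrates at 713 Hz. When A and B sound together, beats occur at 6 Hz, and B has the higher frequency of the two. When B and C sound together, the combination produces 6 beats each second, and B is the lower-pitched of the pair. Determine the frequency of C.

B is above A, so f_B = 713 + 6 = 719 Hz.
C is above B, so f_C = 719 + 6 = 725 Hz.

725 Hz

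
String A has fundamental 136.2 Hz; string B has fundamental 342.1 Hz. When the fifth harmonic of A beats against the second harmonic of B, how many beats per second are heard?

3.2 Hz

Fifth harmonic of the first: 5·136.2 = 681.0 Hz.
Second harmonic of the second: 2·342.1 = 684.2 Hz.
f_beat = |681.0 − 684.2| = 3.2 Hz.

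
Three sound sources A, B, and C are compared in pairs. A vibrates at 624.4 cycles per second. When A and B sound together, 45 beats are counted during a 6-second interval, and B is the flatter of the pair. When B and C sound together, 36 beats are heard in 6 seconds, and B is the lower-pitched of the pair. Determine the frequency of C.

A–B: Beat frequency = 45/6 = 7.5 Hz.
B is below A, so f_B = 624.4 − 7.5 = 616.9 Hz.
B–C: Beat frequency = 36/6 = 6 Hz.
C is above B, so f_C = 616.9 + 6 = 622.9 Hz.

622.9 Hz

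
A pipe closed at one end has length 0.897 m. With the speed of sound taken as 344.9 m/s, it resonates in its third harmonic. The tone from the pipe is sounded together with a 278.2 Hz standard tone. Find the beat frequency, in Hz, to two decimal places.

Closed pipe (odd harmonics): f_n = n·v/(4L) = 3·344.9/(4·0.897) = 288.3779 Hz.
f_beat = |288.3779 − 278.2| = 10.18 Hz.

10.18 Hz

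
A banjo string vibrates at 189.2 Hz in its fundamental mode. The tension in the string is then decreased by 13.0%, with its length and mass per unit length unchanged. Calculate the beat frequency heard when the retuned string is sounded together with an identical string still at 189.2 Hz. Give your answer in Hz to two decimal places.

12.73 Hz

For a string, f ∝ √T, so the new frequency is 189.2·√0.870 = 176.4740 Hz.
f_beat = |176.4740 − 189.2| = 12.73 Hz.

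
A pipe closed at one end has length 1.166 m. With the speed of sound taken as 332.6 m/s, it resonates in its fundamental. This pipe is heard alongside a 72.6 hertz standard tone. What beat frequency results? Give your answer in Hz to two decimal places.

Closed pipe (odd harmonics): f_n = n·v/(4L) = 1·332.6/(4·1.166) = 71.3122 Hz.
f_beat = |71.3122 − 72.6| = 1.29 Hz.

1.29 Hz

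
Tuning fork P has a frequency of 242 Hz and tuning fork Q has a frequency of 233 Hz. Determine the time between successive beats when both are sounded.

0.111 s

f_beat = |242 − 233| = 9 Hz.
Beat period T = 1 / f_beat = 1 / 9 s.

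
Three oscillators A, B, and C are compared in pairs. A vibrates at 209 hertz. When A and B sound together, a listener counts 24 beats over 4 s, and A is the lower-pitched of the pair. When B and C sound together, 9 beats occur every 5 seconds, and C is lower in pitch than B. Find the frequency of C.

A–B: Beat frequency = 24/4 = 6 Hz.
B is above A, so f_B = 209 + 6 = 215 Hz.
B–C: Beat frequency = 9/5 = 1.8 Hz.
C is below B, so f_C = 215 − 1.8 = 213.2 Hz.

213.2 Hz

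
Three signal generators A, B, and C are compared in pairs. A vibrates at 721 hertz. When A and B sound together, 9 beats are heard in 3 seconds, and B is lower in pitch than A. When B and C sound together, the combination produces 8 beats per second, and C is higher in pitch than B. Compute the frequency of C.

726 Hz

A–B: Beat frequency = 9/3 = 3 Hz.
B is below A, so f_B = 721 − 3 = 718 Hz.
C is above B, so f_C = 718 + 8 = 726 Hz.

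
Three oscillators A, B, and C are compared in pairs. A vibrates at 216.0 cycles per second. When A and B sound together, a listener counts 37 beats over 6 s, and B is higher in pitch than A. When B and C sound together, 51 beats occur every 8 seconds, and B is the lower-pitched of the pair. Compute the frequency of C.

A–B: Beat frequency = 37/6 = 6.1667 Hz.
B is above A, so f_B = 216.0 + 6.1667 = 222.1667 Hz.
B–C: Beat frequency = 51/8 = 6.375 Hz.
C is above B, so f_C = 222.1667 + 6.375 = 228.5417 Hz.

228.5417 Hz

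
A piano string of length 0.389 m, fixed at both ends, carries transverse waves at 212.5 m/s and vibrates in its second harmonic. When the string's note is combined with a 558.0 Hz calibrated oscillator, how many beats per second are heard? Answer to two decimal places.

For a string fixed at both ends, f_n = n·v/(2L) = 2·212.5/(2·0.389) = 546.2725 Hz.
f_beat = |546.2725 − 558.0| = 11.73 Hz.

11.73 Hz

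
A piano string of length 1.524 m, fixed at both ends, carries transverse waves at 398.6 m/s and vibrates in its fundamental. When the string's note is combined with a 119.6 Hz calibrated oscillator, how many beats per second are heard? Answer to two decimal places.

For a string fixed at both ends, f_n = n·v/(2L) = 1·398.6/(2·1.524) = 130.7743 Hz.
f_beat = |130.7743 − 119.6| = 11.17 Hz.

11.17 Hz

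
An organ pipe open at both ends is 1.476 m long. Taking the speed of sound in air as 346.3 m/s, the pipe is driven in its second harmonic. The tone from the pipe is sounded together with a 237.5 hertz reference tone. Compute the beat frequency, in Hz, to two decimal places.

Open pipe: f_n = n·v/(2L) = 2·346.3/(2·1.476) = 234.6206 Hz.
f_beat = |234.6206 − 237.5| = 2.88 Hz.

2.88 Hz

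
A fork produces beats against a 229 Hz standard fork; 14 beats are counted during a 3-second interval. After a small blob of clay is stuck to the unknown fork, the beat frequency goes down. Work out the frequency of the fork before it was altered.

233.6667 Hz

Beat frequency = 14/3 = 4.6667 Hz.
|f − 229| = 4.6667, so the fork was at either 224.3333 Hz or 233.6667 Hz.
Adding mass to a fork lowers its frequency; the adjustment lowers the fork's frequency.
The beat rate fell, so the adjustment moved the fork toward 229 Hz — it must have started above the reference.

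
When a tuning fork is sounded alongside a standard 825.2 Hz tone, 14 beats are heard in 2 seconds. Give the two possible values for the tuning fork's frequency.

818.2 Hz or 832.2 Hz

Beat frequency = 14/2 = 7 Hz.
|f − 825.2| = 7, so f = 825.2 ± 7.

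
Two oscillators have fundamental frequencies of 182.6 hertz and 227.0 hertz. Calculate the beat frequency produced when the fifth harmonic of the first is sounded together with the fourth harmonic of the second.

Fifth harmonic of the first: 5·182.6 = 913.0 Hz.
Fourth harmonic of the second: 4·227.0 = 908.0 Hz.
f_beat = |913.0 − 908.0| = 5.0 Hz.

5.0 Hz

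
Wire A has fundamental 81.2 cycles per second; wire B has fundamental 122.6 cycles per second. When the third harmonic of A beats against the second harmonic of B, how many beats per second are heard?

1.6 Hz

Third harmonic of the first: 3·81.2 = 243.6 Hz.
Second harmonic of the second: 2·122.6 = 245.2 Hz.
f_beat = |243.6 − 245.2| = 1.6 Hz.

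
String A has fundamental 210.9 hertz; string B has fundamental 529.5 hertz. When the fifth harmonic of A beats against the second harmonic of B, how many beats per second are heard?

4.5 Hz

Fifth harmonic of the first: 5·210.9 = 1054.5 Hz.
Second harmonic of the second: 2·529.5 = 1059.0 Hz.
f_beat = |1054.5 − 1059.0| = 4.5 Hz.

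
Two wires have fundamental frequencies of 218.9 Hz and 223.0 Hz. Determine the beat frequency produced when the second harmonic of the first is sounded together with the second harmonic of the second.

8.2 Hz

Second harmonic of the first: 2·218.9 = 437.8 Hz.
Second harmonic of the second: 2·223.0 = 446.0 Hz.
f_beat = |437.8 − 446.0| = 8.2 Hz.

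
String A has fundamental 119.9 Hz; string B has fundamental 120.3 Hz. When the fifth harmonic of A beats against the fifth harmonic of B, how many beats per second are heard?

2.0 Hz

Fifth harmonic of the first: 5·119.9 = 599.5 Hz.
Fifth harmonic of the second: 5·120.3 = 601.5 Hz.
f_beat = |599.5 − 601.5| = 2.0 Hz.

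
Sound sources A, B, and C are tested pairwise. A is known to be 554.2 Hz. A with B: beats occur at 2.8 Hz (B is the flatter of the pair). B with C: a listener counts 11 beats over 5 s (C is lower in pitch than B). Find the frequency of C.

549.2 Hz

B is below A, so f_B = 554.2 − 2.8 = 551.4 Hz.
B–C: Beat frequency = 11/5 = 2.2 Hz.
C is below B, so f_C = 551.4 − 2.2 = 549.2 Hz.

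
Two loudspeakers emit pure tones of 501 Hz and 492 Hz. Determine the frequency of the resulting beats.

9 Hz

f_beat = |f₁ − f₂|.
|501 − 492| = 9 Hz.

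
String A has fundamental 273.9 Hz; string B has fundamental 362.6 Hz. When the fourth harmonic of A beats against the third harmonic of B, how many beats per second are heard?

7.8 Hz

Fourth harmonic of the first: 4·273.9 = 1095.6 Hz.
Third harmonic of the second: 3·362.6 = 1087.8 Hz.
f_beat = |1095.6 − 1087.8| = 7.8 Hz.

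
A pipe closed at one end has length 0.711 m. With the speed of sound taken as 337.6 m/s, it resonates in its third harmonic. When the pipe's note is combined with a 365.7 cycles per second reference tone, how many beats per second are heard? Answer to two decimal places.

9.58 Hz

Closed pipe (odd harmonics): f_n = n·v/(4L) = 3·337.6/(4·0.711) = 356.1181 Hz.
f_beat = |356.1181 − 365.7| = 9.58 Hz.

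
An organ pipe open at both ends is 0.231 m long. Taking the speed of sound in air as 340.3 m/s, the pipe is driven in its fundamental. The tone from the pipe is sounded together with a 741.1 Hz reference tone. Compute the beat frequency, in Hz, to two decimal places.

Open pipe: f_n = n·v/(2L) = 1·340.3/(2·0.231) = 736.5801 Hz.
f_beat = |736.5801 − 741.1| = 4.52 Hz.

4.52 Hz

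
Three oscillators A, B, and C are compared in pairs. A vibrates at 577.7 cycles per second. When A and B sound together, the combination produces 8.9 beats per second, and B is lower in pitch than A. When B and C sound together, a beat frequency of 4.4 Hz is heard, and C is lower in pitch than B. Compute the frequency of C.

564.4 Hz

B is below A, so f_B = 577.7 − 8.9 = 568.8 Hz.
C is below B, so f_C = 568.8 − 4.4 = 564.4 Hz.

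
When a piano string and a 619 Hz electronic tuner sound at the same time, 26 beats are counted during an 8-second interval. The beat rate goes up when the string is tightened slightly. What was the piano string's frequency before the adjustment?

622.25 Hz

Beat frequency = 26/8 = 3.25 Hz.
|f − 619| = 3.25, so the piano string was at either 615.75 Hz or 622.25 Hz.
Increasing tension raises a string's frequency; the adjustment raises the piano string's frequency.
The beat rate rose, so the adjustment moved the piano string further from 619 Hz — it was already above the reference.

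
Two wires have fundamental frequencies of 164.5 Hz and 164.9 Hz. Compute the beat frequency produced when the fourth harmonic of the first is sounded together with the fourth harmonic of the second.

Fourth harmonic of the first: 4·164.5 = 658.0 Hz.
Fourth harmonic of the second: 4·164.9 = 659.6 Hz.
f_beat = |658.0 − 659.6| = 1.6 Hz.

1.6 Hz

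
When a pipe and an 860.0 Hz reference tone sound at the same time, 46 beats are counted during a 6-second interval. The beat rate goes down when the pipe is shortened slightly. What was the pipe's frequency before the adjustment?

852.3333 Hz

Beat frequency = 46/6 = 7.6667 Hz.
|f − 860.0| = 7.6667, so the pipe was at either 852.3333 Hz or 867.6667 Hz.
A shorter pipe has a higher fundamental; the adjustment raises the pipe's frequency.
The beat rate fell, so the adjustment moved the pipe toward 860.0 Hz — it must have started below the reference.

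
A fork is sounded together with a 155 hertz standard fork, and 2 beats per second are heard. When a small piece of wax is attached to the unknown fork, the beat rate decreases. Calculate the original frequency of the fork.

157 Hz

|f − 155| = 2, so the fork was at either 153 Hz or 157 Hz.
Loading a fork with wax lowers its frequency; the adjustment lowers the fork's frequency.
The beat rate fell, so the adjustment moved the fork toward 155 Hz — it must have started above the reference.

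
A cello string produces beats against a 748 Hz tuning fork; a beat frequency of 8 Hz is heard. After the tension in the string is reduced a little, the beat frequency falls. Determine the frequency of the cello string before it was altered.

756 Hz

|f − 748| = 8, so the cello string was at either 740 Hz or 756 Hz.
Lower tension means lower frequency; the adjustment lowers the cello string's frequency.
The beat rate fell, so the adjustment moved the cello string toward 748 Hz — it must have started above the reference.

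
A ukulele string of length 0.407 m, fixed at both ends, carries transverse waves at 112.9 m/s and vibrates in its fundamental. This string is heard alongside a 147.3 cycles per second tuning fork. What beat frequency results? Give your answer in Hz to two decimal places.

For a string fixed at both ends, f_n = n·v/(2L) = 1·112.9/(2·0.407) = 138.6978 Hz.
f_beat = |138.6978 − 147.3| = 8.60 Hz.

8.60 Hz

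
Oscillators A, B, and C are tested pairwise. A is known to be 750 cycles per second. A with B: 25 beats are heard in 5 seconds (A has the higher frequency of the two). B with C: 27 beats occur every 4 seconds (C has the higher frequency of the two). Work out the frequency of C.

751.75 Hz

A–B: Beat frequency = 25/5 = 5 Hz.
B is below A, so f_B = 750 − 5 = 745 Hz.
B–C: Beat frequency = 27/4 = 6.75 Hz.
C is above B, so f_C = 745 + 6.75 = 751.75 Hz.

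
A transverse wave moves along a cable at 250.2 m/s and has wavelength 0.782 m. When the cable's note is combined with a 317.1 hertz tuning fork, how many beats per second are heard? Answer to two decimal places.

Source frequency f = v/λ = 250.2/0.782 = 319.9488 Hz.
f_beat = |319.9488 − 317.1| = 2.85 Hz.

2.85 Hz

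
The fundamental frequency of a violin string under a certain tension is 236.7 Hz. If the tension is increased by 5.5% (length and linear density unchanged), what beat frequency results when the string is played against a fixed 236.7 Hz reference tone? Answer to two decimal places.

For a string, f ∝ √T, so the new frequency is 236.7·√1.055 = 243.1221 Hz.
f_beat = |243.1221 − 236.7| = 6.42 Hz.

6.42 Hz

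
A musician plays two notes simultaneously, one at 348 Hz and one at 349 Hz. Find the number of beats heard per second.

1 Hz

Beats arise from superposition of two nearby frequencies; the beat rate is |f₁ − f₂|.
|348 − 349| = 1 Hz.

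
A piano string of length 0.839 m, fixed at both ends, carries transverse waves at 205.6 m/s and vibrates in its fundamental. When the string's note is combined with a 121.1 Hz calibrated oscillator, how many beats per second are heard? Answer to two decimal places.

1.43 Hz

For a string fixed at both ends, f_n = n·v/(2L) = 1·205.6/(2·0.839) = 122.5268 Hz.
f_beat = |122.5268 − 121.1| = 1.43 Hz.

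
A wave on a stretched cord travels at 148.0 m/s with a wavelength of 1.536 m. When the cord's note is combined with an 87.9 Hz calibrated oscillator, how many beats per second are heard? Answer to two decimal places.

8.45 Hz

Source frequency f = v/λ = 148.0/1.536 = 96.3542 Hz.
f_beat = |96.3542 − 87.9| = 8.45 Hz.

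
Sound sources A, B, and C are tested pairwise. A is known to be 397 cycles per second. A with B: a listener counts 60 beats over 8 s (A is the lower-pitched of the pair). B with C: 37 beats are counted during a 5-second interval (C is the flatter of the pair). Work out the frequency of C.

397.1 Hz

A–B: Beat frequency = 60/8 = 7.5 Hz.
B is above A, so f_B = 397 + 7.5 = 404.5 Hz.
B–C: Beat frequency = 37/5 = 7.4 Hz.
C is below B, so f_C = 404.5 − 7.4 = 397.1 Hz.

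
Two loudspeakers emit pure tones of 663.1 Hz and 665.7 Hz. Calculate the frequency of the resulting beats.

2.6 Hz

f_beat = |f₁ − f₂|.
|663.1 − 665.7| = 2.6 Hz.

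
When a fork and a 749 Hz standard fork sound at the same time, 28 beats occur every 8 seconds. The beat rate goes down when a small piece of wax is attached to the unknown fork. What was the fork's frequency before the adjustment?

752.5 Hz

Beat frequency = 28/8 = 3.5 Hz.
|f − 749| = 3.5, so the fork was at either 745.5 Hz or 752.5 Hz.
Loading a fork with wax lowers its frequency; the adjustment lowers the fork's frequency.
The beat rate fell, so the adjustment moved the fork toward 749 Hz — it must have started above the reference.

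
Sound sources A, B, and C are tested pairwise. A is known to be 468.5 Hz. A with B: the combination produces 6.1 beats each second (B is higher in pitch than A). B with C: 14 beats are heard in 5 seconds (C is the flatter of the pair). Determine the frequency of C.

471.8 Hz

B is above A, so f_B = 468.5 + 6.1 = 474.6 Hz.
B–C: Beat frequency = 14/5 = 2.8 Hz.
C is below B, so f_C = 474.6 − 2.8 = 471.8 Hz.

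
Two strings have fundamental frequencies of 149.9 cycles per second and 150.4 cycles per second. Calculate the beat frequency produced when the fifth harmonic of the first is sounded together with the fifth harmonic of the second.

2.5 Hz

Fifth harmonic of the first: 5·149.9 = 749.5 Hz.
Fifth harmonic of the second: 5·150.4 = 752.0 Hz.
f_beat = |749.5 − 752.0| = 2.5 Hz.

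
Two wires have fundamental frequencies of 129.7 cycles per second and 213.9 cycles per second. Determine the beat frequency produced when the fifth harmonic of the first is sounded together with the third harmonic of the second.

Fifth harmonic of the first: 5·129.7 = 648.5 Hz.
Third harmonic of the second: 3·213.9 = 641.7 Hz.
f_beat = |648.5 − 641.7| = 6.8 Hz.

6.8 Hz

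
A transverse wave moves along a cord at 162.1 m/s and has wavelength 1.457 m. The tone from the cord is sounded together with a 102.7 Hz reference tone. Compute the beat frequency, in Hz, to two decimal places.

8.56 Hz

Source frequency f = v/λ = 162.1/1.457 = 111.2560 Hz.
f_beat = |111.2560 − 102.7| = 8.56 Hz.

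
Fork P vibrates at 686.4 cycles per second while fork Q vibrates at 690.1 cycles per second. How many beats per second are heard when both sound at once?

Beats arise from superposition of two nearby frequencies; the beat rate is |f₁ − f₂|.
|686.4 − 690.1| = 3.7 Hz.

3.7 Hz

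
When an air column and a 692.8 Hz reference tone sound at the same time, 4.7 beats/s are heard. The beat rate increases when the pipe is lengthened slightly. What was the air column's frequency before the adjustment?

|f − 692.8| = 4.7, so the air column was at either 688.1 Hz or 697.5 Hz.
A longer pipe has a lower fundamental; the adjustment lowers the air column's frequency.
The beat rate rose, so the adjustment moved the air column further from 692.8 Hz — it was already below the reference.

688.1 Hz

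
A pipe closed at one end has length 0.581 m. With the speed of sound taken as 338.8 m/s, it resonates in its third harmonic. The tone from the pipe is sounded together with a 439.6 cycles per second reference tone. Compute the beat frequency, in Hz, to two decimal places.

2.25 Hz

Closed pipe (odd harmonics): f_n = n·v/(4L) = 3·338.8/(4·0.581) = 437.3494 Hz.
f_beat = |437.3494 − 439.6| = 2.25 Hz.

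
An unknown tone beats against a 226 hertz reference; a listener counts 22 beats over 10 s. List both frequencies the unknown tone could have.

Beat frequency = 22/10 = 2.2 Hz.
|f − 226| = 2.2, so f = 226 ± 2.2.

223.8 Hz or 228.2 Hz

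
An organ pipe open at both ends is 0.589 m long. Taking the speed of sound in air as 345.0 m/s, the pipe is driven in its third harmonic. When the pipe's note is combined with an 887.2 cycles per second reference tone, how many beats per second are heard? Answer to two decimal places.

8.59 Hz

Open pipe: f_n = n·v/(2L) = 3·345.0/(2·0.589) = 878.6078 Hz.
f_beat = |878.6078 − 887.2| = 8.59 Hz.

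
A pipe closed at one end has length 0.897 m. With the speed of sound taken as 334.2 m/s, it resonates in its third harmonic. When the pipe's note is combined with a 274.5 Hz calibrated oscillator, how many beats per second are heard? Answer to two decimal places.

Closed pipe (odd harmonics): f_n = n·v/(4L) = 3·334.2/(4·0.897) = 279.4314 Hz.
f_beat = |279.4314 − 274.5| = 4.93 Hz.

4.93 Hz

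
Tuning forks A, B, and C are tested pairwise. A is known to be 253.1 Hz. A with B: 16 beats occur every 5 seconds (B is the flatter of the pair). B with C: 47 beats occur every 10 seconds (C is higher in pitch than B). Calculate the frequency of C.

254.6 Hz

A–B: Beat frequency = 16/5 = 3.2 Hz.
B is below A, so f_B = 253.1 − 3.2 = 249.9 Hz.
B–C: Beat frequency = 47/10 = 4.7 Hz.
C is above B, so f_C = 249.9 + 4.7 = 254.6 Hz.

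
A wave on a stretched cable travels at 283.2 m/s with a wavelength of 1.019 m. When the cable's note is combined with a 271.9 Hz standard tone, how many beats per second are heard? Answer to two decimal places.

6.02 Hz

Source frequency f = v/λ = 283.2/1.019 = 277.9195 Hz.
f_beat = |277.9195 − 271.9| = 6.02 Hz.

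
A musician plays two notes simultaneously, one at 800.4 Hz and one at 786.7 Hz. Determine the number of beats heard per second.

f_beat = |f₁ − f₂|.
|800.4 − 786.7| = 13.7 Hz.

13.7 Hz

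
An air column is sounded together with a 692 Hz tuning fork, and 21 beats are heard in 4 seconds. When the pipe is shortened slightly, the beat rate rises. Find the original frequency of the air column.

697.25 Hz

Beat frequency = 21/4 = 5.25 Hz.
|f − 692| = 5.25, so the air column was at either 686.75 Hz or 697.25 Hz.
A shorter pipe has a higher fundamental; the adjustment raises the air column's frequency.
The beat rate rose, so the adjustment moved the air column further from 692 Hz — it was already above the reference.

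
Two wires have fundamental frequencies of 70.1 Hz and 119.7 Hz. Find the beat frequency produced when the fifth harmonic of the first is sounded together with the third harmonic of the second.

Fifth harmonic of the first: 5·70.1 = 350.5 Hz.
Third harmonic of the second: 3·119.7 = 359.1 Hz.
f_beat = |350.5 − 359.1| = 8.6 Hz.

8.6 Hz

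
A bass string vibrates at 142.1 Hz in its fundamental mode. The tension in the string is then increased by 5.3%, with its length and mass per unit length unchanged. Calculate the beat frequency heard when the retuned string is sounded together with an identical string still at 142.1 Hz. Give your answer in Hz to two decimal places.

3.72 Hz

For a string, f ∝ √T, so the new frequency is 142.1·√1.053 = 145.8170 Hz.
f_beat = |145.8170 − 142.1| = 3.72 Hz.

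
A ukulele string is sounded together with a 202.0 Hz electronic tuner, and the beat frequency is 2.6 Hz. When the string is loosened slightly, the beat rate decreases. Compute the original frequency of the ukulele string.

|f − 202.0| = 2.6, so the ukulele string was at either 199.4 Hz or 204.6 Hz.
Reducing tension lowers a string's frequency; the adjustment lowers the ukulele string's frequency.
The beat rate fell, so the adjustment moved the ukulele string toward 202.0 Hz — it must have started above the reference.

204.6 Hz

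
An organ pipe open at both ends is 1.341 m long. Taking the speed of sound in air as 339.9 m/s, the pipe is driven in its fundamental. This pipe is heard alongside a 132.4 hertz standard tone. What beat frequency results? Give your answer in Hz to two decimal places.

Open pipe: f_n = n·v/(2L) = 1·339.9/(2·1.341) = 126.7338 Hz.
f_beat = |126.7338 − 132.4| = 5.67 Hz.

5.67 Hz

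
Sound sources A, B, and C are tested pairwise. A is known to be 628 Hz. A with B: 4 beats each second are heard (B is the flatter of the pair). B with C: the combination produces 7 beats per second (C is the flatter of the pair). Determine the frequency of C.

B is below A, so f_B = 628 − 4 = 624 Hz.
C is below B, so f_C = 624 − 7 = 617 Hz.

617 Hz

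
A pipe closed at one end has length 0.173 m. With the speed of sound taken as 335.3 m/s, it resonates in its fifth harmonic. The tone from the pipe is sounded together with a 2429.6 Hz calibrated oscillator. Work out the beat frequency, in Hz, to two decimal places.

6.91 Hz

Closed pipe (odd harmonics): f_n = n·v/(4L) = 5·335.3/(4·0.173) = 2422.6879 Hz.
f_beat = |2422.6879 − 2429.6| = 6.91 Hz.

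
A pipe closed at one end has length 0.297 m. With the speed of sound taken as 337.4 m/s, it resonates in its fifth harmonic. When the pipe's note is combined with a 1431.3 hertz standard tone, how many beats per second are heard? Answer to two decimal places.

Closed pipe (odd harmonics): f_n = n·v/(4L) = 5·337.4/(4·0.297) = 1420.0337 Hz.
f_beat = |1420.0337 − 1431.3| = 11.27 Hz.

11.27 Hz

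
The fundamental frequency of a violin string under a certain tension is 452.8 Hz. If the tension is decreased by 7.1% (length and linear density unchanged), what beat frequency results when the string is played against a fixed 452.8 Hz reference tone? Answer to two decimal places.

16.37 Hz

For a string, f ∝ √T, so the new frequency is 452.8·√0.929 = 436.4297 Hz.
f_beat = |436.4297 − 452.8| = 16.37 Hz.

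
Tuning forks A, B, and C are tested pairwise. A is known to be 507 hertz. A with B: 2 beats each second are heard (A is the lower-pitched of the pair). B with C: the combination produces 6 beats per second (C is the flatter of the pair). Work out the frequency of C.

B is above A, so f_B = 507 + 2 = 509 Hz.
C is below B, so f_C = 509 − 6 = 503 Hz.

503 Hz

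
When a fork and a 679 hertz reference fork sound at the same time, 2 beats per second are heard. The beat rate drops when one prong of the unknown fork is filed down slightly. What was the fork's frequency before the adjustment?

|f − 679| = 2, so the fork was at either 677 Hz or 681 Hz.
Filing a prong removes mass and raises the fork's frequency; the adjustment raises the fork's frequency.
The beat rate fell, so the adjustment moved the fork toward 679 Hz — it must have started below the reference.

677 Hz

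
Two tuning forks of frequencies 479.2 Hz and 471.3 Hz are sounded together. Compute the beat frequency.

7.9 Hz

f_beat = |f₁ − f₂|.
|479.2 − 471.3| = 7.9 Hz.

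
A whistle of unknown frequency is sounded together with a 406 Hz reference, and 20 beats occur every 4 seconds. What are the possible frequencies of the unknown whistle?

Beat frequency = 20/4 = 5 Hz.
|f − 406| = 5, so f = 406 ± 5.

401 Hz or 411 Hz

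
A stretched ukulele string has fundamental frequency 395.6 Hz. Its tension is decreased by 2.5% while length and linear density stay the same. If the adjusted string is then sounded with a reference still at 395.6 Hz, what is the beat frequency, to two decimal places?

4.98 Hz

For a string, f ∝ √T, so the new frequency is 395.6·√0.975 = 390.6237 Hz.
f_beat = |390.6237 − 395.6| = 4.98 Hz.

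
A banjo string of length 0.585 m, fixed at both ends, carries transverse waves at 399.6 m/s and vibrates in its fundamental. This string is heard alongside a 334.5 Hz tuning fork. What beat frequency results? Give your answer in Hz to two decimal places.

7.04 Hz

For a string fixed at both ends, f_n = n·v/(2L) = 1·399.6/(2·0.585) = 341.5385 Hz.
f_beat = |341.5385 − 334.5| = 7.04 Hz.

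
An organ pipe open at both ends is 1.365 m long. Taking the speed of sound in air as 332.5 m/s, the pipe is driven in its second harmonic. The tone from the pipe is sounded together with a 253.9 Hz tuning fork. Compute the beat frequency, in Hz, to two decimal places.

10.31 Hz

Open pipe: f_n = n·v/(2L) = 2·332.5/(2·1.365) = 243.5897 Hz.
f_beat = |243.5897 − 253.9| = 10.31 Hz.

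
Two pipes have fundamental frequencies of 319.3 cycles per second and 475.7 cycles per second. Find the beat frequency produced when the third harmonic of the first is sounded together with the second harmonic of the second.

6.5 Hz

Third harmonic of the first: 3·319.3 = 957.9 Hz.
Second harmonic of the second: 2·475.7 = 951.4 Hz.
f_beat = |957.9 − 951.4| = 6.5 Hz.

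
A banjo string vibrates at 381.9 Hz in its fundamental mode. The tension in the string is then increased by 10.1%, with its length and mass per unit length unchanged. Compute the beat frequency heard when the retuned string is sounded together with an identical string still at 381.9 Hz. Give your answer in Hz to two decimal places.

18.82 Hz

For a string, f ∝ √T, so the new frequency is 381.9·√1.101 = 400.7221 Hz.
f_beat = |400.7221 − 381.9| = 18.82 Hz.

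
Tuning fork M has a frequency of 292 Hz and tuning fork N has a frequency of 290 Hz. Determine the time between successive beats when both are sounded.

f_beat = |292 − 290| = 2 Hz.
Beat period T = 1 / f_beat = 1 / 2 s.

0.500 s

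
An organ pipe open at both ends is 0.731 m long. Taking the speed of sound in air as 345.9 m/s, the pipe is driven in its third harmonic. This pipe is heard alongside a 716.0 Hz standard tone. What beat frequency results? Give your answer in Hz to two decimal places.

6.22 Hz

Open pipe: f_n = n·v/(2L) = 3·345.9/(2·0.731) = 709.7811 Hz.
f_beat = |709.7811 − 716.0| = 6.22 Hz.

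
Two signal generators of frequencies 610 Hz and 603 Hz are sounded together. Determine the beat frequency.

Beats arise from superposition of two nearby frequencies; the beat rate is |f₁ − f₂|.
|610 − 603| = 7 Hz.

7 Hz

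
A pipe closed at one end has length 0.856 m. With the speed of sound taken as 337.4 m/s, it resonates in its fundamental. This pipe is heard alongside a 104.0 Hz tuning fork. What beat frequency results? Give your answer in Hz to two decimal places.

Closed pipe (odd harmonics): f_n = n·v/(4L) = 1·337.4/(4·0.856) = 98.5397 Hz.
f_beat = |98.5397 − 104.0| = 5.46 Hz.

5.46 Hz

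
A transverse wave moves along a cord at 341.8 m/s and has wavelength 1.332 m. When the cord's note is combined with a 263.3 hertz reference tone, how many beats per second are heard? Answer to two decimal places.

6.69 Hz

Source frequency f = v/λ = 341.8/1.332 = 256.6066 Hz.
f_beat = |256.6066 − 263.3| = 6.69 Hz.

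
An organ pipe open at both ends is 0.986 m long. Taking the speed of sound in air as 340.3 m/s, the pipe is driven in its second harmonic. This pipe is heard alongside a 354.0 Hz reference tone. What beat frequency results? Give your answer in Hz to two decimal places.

Open pipe: f_n = n·v/(2L) = 2·340.3/(2·0.986) = 345.1318 Hz.
f_beat = |345.1318 − 354.0| = 8.87 Hz.

8.87 Hz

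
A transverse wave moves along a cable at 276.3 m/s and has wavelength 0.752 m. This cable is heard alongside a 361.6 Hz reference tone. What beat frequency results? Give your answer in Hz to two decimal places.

Source frequency f = v/λ = 276.3/0.752 = 367.4202 Hz.
f_beat = |367.4202 − 361.6| = 5.82 Hz.

5.82 Hz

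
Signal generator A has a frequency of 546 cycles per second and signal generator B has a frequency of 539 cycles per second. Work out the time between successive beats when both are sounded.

0.143 s

f_beat = |546 − 539| = 7 Hz.
Beat period T = 1 / f_beat = 1 / 7 s.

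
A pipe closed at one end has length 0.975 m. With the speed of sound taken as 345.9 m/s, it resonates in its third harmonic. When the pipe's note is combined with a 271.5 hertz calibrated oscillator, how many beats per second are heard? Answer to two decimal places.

5.42 Hz

Closed pipe (odd harmonics): f_n = n·v/(4L) = 3·345.9/(4·0.975) = 266.0769 Hz.
f_beat = |266.0769 − 271.5| = 5.42 Hz.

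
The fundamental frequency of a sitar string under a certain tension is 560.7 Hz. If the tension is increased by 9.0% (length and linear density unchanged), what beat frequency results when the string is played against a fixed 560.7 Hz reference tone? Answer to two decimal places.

24.69 Hz

For a string, f ∝ √T, so the new frequency is 560.7·√1.090 = 585.3880 Hz.
f_beat = |585.3880 − 560.7| = 24.69 Hz.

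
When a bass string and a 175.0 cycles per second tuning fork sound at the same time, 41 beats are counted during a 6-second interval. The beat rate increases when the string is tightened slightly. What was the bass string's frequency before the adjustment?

181.8333 Hz

Beat frequency = 41/6 = 6.8333 Hz.
|f − 175.0| = 6.8333, so the bass string was at either 168.1667 Hz or 181.8333 Hz.
Increasing tension raises a string's frequency; the adjustment raises the bass string's frequency.
The beat rate rose, so the adjustment moved the bass string further from 175.0 Hz — it was already above the reference.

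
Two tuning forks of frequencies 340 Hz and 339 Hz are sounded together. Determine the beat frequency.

1 Hz

f_beat = |f₁ − f₂|.
|340 − 339| = 1 Hz.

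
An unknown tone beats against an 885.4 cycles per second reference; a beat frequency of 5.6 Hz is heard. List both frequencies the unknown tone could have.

|f − 885.4| = 5.6, so f = 885.4 ± 5.6.

879.8 Hz or 891 Hz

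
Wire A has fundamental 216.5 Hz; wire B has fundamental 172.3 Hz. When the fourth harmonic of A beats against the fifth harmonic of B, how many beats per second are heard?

Fourth harmonic of the first: 4·216.5 = 866.0 Hz.
Fifth harmonic of the second: 5·172.3 = 861.5 Hz.
f_beat = |866.0 − 861.5| = 4.5 Hz.

4.5 Hz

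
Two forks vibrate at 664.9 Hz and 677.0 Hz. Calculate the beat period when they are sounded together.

f_beat = |664.9 − 677.0| = 12.1 Hz.
Beat period T = 1 / f_beat = 1 / 12.1 s.

0.083 s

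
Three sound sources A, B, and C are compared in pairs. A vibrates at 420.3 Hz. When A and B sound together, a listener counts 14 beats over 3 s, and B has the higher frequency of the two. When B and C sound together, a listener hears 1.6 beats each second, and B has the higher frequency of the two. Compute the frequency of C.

423.3667 Hz

A–B: Beat frequency = 14/3 = 4.6667 Hz.
B is above A, so f_B = 420.3 + 4.6667 = 424.9667 Hz.
C is below B, so f_C = 424.9667 − 1.6 = 423.3667 Hz.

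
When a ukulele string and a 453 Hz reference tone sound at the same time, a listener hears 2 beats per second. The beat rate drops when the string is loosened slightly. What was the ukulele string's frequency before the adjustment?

|f − 453| = 2, so the ukulele string was at either 451 Hz or 455 Hz.
Reducing tension lowers a string's frequency; the adjustment lowers the ukulele string's frequency.
The beat rate fell, so the adjustment moved the ukulele string toward 453 Hz — it must have started above the reference.

455 Hz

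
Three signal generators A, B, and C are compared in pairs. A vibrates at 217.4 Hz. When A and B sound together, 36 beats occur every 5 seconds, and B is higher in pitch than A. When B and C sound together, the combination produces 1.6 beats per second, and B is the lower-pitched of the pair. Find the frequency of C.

226.2 Hz

A–B: Beat frequency = 36/5 = 7.2 Hz.
B is above A, so f_B = 217.4 + 7.2 = 224.6 Hz.
C is above B, so f_C = 224.6 + 1.6 = 226.2 Hz.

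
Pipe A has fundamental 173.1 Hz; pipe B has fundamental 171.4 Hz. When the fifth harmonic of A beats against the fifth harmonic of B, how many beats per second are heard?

8.5 Hz

Fifth harmonic of the first: 5·173.1 = 865.5 Hz.
Fifth harmonic of the second: 5·171.4 = 857.0 Hz.
f_beat = |865.5 − 857.0| = 8.5 Hz.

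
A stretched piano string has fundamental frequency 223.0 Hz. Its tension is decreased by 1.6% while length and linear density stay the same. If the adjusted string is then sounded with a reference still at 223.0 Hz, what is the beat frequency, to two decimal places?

For a string, f ∝ √T, so the new frequency is 223.0·√0.984 = 221.2088 Hz.
f_beat = |221.2088 − 223.0| = 1.79 Hz.

1.79 Hz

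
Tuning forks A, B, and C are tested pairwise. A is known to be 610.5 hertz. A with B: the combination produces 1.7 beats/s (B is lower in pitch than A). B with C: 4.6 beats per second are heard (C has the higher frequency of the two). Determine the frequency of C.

613.4 Hz

B is below A, so f_B = 610.5 − 1.7 = 608.8 Hz.
C is above B, so f_C = 608.8 + 4.6 = 613.4 Hz.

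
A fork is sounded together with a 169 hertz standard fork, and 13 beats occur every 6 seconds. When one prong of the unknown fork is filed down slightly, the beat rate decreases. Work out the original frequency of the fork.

166.8333 Hz

Beat frequency = 13/6 = 2.1667 Hz.
|f − 169| = 2.1667, so the fork was at either 166.8333 Hz or 171.1667 Hz.
Filing a prong removes mass and raises the fork's frequency; the adjustment raises the fork's frequency.
The beat rate fell, so the adjustment moved the fork toward 169 Hz — it must have started below the reference.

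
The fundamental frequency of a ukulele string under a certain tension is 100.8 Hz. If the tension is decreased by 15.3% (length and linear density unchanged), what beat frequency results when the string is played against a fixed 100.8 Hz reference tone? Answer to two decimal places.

For a string, f ∝ √T, so the new frequency is 100.8·√0.847 = 92.7689 Hz.
f_beat = |92.7689 − 100.8| = 8.03 Hz.

8.03 Hz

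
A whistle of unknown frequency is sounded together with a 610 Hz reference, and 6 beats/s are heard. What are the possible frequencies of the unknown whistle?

604 Hz or 616 Hz

|f − 610| = 6, so f = 610 ± 6.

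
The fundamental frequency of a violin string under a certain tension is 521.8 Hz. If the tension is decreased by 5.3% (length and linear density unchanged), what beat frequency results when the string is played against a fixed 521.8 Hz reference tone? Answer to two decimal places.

For a string, f ∝ √T, so the new frequency is 521.8·√0.947 = 507.7841 Hz.
f_beat = |507.7841 − 521.8| = 14.02 Hz.

14.02 Hz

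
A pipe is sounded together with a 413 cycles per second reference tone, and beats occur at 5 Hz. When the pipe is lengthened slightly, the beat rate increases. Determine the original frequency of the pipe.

408 Hz

|f − 413| = 5, so the pipe was at either 408 Hz or 418 Hz.
A longer pipe has a lower fundamental; the adjustment lowers the pipe's frequency.
The beat rate rose, so the adjustment moved the pipe further from 413 Hz — it was already below the reference.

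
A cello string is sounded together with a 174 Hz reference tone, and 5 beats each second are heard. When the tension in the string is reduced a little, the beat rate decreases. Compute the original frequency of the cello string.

|f − 174| = 5, so the cello string was at either 169 Hz or 179 Hz.
Lower tension means lower frequency; the adjustment lowers the cello string's frequency.
The beat rate fell, so the adjustment moved the cello string toward 174 Hz — it must have started above the reference.

179 Hz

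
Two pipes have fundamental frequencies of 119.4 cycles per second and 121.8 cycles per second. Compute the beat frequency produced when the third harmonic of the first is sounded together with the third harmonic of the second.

Third harmonic of the first: 3·119.4 = 358.2 Hz.
Third harmonic of the second: 3·121.8 = 365.4 Hz.
f_beat = |358.2 − 365.4| = 7.2 Hz.

7.2 Hz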